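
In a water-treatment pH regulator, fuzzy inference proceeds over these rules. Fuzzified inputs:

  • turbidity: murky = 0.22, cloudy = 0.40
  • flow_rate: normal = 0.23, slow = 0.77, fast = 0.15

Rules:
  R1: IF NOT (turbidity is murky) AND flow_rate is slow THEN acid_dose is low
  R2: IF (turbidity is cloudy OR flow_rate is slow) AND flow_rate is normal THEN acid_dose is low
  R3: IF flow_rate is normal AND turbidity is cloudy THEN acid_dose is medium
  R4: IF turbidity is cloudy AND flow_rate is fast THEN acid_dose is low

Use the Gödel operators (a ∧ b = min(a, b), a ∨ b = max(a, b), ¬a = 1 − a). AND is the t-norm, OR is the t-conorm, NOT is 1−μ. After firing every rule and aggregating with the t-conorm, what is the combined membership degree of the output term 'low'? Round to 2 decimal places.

R1: ¬murky=1−0.22=0.78, slow=0.77; AND[min(a, b)] → w = 0.77
R2: (cloudy=0.40 OR slow=0.77) = 0.77; AND[min(a, b)] with normal=0.23 → w = 0.23
R3: normal=0.23, cloudy=0.40; AND[min(a, b)] → w = 0.23
R4: cloudy=0.40, fast=0.15; AND[min(a, b)] → w = 0.15
Rules with consequent 'low': {R1, R2, R4} → strengths 0.77, 0.23, 0.15
Aggregate via t-conorm [max(a, b)]: 0.77

0.77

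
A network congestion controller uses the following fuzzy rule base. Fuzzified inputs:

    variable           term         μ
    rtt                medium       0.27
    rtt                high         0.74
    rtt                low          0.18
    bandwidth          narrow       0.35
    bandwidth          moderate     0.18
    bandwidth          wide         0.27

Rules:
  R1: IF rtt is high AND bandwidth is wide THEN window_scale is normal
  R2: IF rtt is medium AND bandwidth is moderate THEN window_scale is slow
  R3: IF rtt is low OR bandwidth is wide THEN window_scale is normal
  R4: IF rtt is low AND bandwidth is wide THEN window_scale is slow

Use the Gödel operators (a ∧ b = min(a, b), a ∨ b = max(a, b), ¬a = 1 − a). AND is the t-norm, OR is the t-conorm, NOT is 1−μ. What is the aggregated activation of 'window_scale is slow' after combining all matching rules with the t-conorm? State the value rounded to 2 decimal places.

0.18

R1: high=0.74, wide=0.27; AND[min(a, b)] → w = 0.27
R2: medium=0.27, moderate=0.18; AND[min(a, b)] → w = 0.18
R3: low=0.18, wide=0.27; OR[max(a, b)] → w = 0.27
R4: low=0.18, wide=0.27; AND[min(a, b)] → w = 0.18
Rules with consequent 'slow': {R2, R4} → strengths 0.18, 0.18
Aggregate via t-conorm [max(a, b)]: 0.18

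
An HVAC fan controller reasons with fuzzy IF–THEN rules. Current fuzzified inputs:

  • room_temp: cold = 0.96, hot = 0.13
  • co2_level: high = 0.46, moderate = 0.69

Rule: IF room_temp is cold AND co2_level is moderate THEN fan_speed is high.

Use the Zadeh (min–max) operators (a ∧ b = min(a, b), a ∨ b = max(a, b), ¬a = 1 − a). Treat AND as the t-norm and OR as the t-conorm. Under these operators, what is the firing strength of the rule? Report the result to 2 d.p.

firing strength: cold=0.96, moderate=0.69; AND[min(a, b)] → w = 0.69

0.69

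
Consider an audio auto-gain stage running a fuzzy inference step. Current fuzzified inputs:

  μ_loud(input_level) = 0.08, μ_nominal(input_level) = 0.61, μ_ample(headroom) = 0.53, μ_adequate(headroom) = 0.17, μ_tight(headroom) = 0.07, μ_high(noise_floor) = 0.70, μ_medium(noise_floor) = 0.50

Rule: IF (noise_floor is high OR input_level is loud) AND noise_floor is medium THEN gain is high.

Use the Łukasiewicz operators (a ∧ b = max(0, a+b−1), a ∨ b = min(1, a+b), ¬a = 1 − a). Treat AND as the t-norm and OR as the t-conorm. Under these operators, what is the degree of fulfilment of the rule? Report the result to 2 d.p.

0.28

firing strength: (high=0.70 OR loud=0.08) = 0.78; AND[max(0, a+b−1)] with medium=0.50 → w = 0.28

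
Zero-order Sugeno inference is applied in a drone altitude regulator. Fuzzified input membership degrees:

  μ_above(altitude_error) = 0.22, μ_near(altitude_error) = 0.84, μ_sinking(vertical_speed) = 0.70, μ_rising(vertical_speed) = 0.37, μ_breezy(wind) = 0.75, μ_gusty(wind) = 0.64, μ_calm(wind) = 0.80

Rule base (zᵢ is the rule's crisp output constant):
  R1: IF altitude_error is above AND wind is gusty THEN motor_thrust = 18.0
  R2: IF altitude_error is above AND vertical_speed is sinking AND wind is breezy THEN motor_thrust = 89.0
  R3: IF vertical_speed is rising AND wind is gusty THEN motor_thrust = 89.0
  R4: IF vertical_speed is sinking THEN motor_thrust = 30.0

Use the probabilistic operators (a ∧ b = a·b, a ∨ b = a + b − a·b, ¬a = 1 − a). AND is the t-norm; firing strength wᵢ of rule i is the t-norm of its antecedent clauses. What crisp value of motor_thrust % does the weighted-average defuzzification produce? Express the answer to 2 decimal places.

R1 (z=18.0): above=0.22, gusty=0.64; AND[a·b] → w = 0.1408
R2 (z=89.0): above=0.22, sinking=0.70, breezy=0.75; AND[a·b] → w = 0.1155
R3 (z=89.0): rising=0.37, gusty=0.64; AND[a·b] → w = 0.2368
R4 (z=30.0): sinking=0.70 → w = 0.7000
Weighted average = (0.1408·18.0 + 0.1155·89.0 + 0.2368·89.0 + 0.7000·30.0) / (0.1408 + 0.1155 + 0.2368 + 0.7000)
  = 54.8891 / 1.1931 = 46.01

46.01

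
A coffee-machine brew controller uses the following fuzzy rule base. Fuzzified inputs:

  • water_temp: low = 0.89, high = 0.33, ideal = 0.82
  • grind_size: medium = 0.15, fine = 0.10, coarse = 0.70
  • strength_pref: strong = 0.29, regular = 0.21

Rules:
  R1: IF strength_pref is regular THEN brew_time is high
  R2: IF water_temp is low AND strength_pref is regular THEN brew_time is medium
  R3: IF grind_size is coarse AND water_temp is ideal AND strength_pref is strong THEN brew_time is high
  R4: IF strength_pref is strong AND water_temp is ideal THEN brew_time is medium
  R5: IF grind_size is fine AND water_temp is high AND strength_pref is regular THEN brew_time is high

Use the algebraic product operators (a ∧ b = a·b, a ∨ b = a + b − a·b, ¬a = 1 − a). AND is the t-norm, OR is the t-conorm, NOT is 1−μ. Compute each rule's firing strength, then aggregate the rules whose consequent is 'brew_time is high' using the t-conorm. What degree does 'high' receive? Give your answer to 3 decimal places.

0.346

R1: regular=0.21 → w = 0.2100
R2: low=0.89, regular=0.21; AND[a·b] → w = 0.1869
R3: coarse=0.70, ideal=0.82, strong=0.29; AND[a·b] → w = 0.1665
R4: strong=0.29, ideal=0.82; AND[a·b] → w = 0.2378
R5: fine=0.10, high=0.33, regular=0.21; AND[a·b] → w = 0.0069
Rules with consequent 'high': {R1, R3, R5} → strengths 0.2100, 0.1665, 0.0069
Aggregate via t-conorm [a + b − a·b]: 0.3461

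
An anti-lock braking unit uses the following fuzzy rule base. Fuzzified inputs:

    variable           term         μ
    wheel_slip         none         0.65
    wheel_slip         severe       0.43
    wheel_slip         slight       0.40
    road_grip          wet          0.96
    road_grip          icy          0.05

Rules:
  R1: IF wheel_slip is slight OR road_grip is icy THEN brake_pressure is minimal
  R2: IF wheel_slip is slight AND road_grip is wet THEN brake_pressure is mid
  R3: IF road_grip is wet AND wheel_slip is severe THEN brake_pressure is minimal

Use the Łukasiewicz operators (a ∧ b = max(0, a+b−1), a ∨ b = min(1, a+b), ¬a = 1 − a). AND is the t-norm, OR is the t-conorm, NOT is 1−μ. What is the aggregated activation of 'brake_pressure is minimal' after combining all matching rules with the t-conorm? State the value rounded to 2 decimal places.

0.84

R1: slight=0.40, icy=0.05; OR[min(1, a+b)] → w = 0.45
R2: slight=0.40, wet=0.96; AND[max(0, a+b−1)] → w = 0.36
R3: wet=0.96, severe=0.43; AND[max(0, a+b−1)] → w = 0.39
Rules with consequent 'minimal': {R1, R3} → strengths 0.45, 0.39
Aggregate via t-conorm [min(1, a+b)]: 0.84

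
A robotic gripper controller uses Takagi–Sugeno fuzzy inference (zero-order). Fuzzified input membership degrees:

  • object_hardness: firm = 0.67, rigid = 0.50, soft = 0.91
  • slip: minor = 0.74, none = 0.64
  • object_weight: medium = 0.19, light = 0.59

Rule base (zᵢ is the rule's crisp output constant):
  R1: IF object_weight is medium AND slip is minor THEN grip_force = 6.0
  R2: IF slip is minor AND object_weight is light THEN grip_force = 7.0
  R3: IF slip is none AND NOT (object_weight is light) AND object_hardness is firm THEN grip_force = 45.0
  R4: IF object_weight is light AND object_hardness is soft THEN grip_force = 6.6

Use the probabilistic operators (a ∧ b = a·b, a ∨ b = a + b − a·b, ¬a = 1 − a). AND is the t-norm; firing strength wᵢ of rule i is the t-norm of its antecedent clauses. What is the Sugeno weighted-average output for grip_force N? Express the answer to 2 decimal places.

11.90

R1 (z=6.0): medium=0.19, minor=0.74; AND[a·b] → w = 0.1406
R2 (z=7.0): minor=0.74, light=0.59; AND[a·b] → w = 0.4366
R3 (z=45.0): none=0.64, ¬light=1−0.59=0.41, firm=0.67; AND[a·b] → w = 0.1758
R4 (z=6.6): light=0.59, soft=0.91; AND[a·b] → w = 0.5369
Weighted average = (0.1406·6.0 + 0.4366·7.0 + 0.1758·45.0 + 0.5369·6.6) / (0.1406 + 0.4366 + 0.1758 + 0.5369)
  = 15.3547 / 1.2899 = 11.90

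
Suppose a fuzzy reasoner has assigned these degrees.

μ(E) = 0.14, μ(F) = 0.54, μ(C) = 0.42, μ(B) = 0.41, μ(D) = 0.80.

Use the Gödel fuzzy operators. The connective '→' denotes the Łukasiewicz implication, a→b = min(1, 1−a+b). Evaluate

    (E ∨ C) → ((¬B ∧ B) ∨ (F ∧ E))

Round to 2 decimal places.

E ∨ C = max(a, b) on (0.14, 0.42) = 0.42
¬B = 1 − 0.41 = 0.59
¬B ∧ B = min(a, b) on (0.59, 0.41) = 0.41
F ∧ E = min(a, b) on (0.54, 0.14) = 0.14
(¬B ∧ B) ∨ (F ∧ E) = max(a, b) on (0.41, 0.14) = 0.41
(E ∨ C) → ((¬B ∧ B) ∨ (F ∧ E))  [Łukasiewicz: min(1, 1−a+b)] with a=0.42, b=0.41 → 0.99

0.99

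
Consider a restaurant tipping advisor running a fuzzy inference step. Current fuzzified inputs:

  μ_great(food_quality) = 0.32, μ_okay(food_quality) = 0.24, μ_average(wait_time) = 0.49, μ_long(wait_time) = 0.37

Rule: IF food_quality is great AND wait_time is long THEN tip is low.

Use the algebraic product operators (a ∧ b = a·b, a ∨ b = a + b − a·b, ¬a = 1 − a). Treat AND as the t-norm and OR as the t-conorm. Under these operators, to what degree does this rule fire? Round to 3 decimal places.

0.118

firing strength: great=0.32, long=0.37; AND[a·b] → w = 0.1184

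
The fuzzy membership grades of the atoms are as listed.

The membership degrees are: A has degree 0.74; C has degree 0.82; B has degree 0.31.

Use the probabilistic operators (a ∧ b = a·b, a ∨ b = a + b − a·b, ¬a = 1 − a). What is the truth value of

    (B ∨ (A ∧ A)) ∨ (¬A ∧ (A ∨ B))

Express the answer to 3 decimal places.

A ∧ A = a·b on (0.7400, 0.7400) = 0.5476
B ∨ (A ∧ A) = a + b − a·b on (0.3100, 0.5476) = 0.6878
¬A = 1 − 0.7400 = 0.2600
A ∨ B = a + b − a·b on (0.7400, 0.3100) = 0.8206
¬A ∧ (A ∨ B) = a·b on (0.2600, 0.8206) = 0.2134
(B ∨ (A ∧ A)) ∨ (¬A ∧ (A ∨ B)) = a + b − a·b on (0.6878, 0.2134) = 0.7544

0.754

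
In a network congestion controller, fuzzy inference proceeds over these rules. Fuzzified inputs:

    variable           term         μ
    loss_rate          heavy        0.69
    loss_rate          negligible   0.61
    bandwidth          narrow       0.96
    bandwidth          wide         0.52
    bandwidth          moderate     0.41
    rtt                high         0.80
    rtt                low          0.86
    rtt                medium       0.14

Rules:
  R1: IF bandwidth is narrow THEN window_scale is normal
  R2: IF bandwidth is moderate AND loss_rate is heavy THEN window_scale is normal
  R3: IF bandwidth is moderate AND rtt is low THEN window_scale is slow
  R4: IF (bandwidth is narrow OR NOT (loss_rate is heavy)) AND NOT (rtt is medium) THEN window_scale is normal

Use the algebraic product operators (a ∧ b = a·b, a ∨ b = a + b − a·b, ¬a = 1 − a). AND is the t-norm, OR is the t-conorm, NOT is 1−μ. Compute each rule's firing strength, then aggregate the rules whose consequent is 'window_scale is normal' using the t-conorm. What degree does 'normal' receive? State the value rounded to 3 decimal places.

0.995

R1: narrow=0.96 → w = 0.9600
R2: moderate=0.41, heavy=0.69; AND[a·b] → w = 0.2829
R3: moderate=0.41, low=0.86; AND[a·b] → w = 0.3526
R4: (narrow=0.96 OR ¬heavy=1−0.69=0.31) = 0.9724; AND[a·b] with ¬medium=1−0.14=0.86 → w = 0.8363
Rules with consequent 'normal': {R1, R2, R4} → strengths 0.9600, 0.2829, 0.8363
Aggregate via t-conorm [a + b − a·b]: 0.9953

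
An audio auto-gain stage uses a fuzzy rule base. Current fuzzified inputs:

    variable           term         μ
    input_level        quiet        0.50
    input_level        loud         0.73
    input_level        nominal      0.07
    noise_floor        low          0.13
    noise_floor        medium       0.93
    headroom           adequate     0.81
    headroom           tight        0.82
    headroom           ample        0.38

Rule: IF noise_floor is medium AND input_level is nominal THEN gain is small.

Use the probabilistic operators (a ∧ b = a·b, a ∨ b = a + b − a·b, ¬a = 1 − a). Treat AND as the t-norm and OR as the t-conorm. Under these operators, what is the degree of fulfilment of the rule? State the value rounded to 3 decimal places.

firing strength: medium=0.93, nominal=0.07; AND[a·b] → w = 0.0651

0.065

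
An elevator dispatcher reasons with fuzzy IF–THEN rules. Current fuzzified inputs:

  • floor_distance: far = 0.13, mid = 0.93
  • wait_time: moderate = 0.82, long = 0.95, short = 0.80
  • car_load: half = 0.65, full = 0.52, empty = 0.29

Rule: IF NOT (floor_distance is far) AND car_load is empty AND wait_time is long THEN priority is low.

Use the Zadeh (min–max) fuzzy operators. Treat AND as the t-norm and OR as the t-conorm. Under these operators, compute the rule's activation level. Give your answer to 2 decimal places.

0.29

firing strength: ¬far=1−0.13=0.87, empty=0.29, long=0.95; AND[min(a, b)] → w = 0.29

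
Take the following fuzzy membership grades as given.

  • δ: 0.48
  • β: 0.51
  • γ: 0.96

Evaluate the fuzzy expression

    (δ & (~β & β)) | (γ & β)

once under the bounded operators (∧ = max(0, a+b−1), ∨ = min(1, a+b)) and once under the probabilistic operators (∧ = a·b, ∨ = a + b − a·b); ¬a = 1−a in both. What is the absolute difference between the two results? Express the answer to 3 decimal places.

Under bounded:
  ~β = 1 − 0.51 = 0.49
  ~β & β = max(0, a+b−1) on (0.49, 0.51) = 0.00
  δ & (~β & β) = max(0, a+b−1) on (0.48, 0.00) = 0.00
  γ & β = max(0, a+b−1) on (0.96, 0.51) = 0.47
  (δ & (~β & β)) | (γ & β) = min(1, a+b) on (0.00, 0.47) = 0.47
  → value = 0.4700
Under probabilistic:
  ~β = 1 − 0.5100 = 0.4900
  ~β & β = a·b on (0.4900, 0.5100) = 0.2499
  δ & (~β & β) = a·b on (0.4800, 0.2499) = 0.1200
  γ & β = a·b on (0.9600, 0.5100) = 0.4896
  (δ & (~β & β)) | (γ & β) = a + b − a·b on (0.1200, 0.4896) = 0.5508
  → value = 0.5508
|0.4700 − 0.5508| = 0.081

0.081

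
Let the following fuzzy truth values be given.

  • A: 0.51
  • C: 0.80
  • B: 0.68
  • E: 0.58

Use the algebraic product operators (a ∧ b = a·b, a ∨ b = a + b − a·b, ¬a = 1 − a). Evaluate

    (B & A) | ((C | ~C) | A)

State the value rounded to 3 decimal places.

0.949

B & A = a·b on (0.6800, 0.5100) = 0.3468
~C = 1 − 0.8000 = 0.2000
C | ~C = a + b − a·b on (0.8000, 0.2000) = 0.8400
(C | ~C) | A = a + b − a·b on (0.8400, 0.5100) = 0.9216
(B & A) | ((C | ~C) | A) = a + b − a·b on (0.3468, 0.9216) = 0.9488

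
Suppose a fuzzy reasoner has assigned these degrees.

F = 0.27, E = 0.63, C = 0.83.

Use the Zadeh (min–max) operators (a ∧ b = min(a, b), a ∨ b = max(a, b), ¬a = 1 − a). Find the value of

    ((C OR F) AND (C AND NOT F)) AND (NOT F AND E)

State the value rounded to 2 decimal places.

0.63

C OR F = max(a, b) on (0.83, 0.27) = 0.83
NOT F = 1 − 0.27 = 0.73
C AND NOT F = min(a, b) on (0.83, 0.73) = 0.73
(C OR F) AND (C AND NOT F) = min(a, b) on (0.83, 0.73) = 0.73
NOT F = 1 − 0.27 = 0.73
NOT F AND E = min(a, b) on (0.73, 0.63) = 0.63
((C OR F) AND (C AND NOT F)) AND (NOT F AND E) = min(a, b) on (0.73, 0.63) = 0.63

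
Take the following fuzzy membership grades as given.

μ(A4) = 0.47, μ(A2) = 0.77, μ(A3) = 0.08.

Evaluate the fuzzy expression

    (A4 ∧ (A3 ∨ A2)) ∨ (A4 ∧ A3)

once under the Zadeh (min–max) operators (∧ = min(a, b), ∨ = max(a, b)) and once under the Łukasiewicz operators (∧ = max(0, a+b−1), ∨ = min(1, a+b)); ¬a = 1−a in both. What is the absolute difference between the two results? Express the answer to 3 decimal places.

Under Zadeh (min–max):
  A3 ∨ A2 = max(a, b) on (0.08, 0.77) = 0.77
  A4 ∧ (A3 ∨ A2) = min(a, b) on (0.47, 0.77) = 0.47
  A4 ∧ A3 = min(a, b) on (0.47, 0.08) = 0.08
  (A4 ∧ (A3 ∨ A2)) ∨ (A4 ∧ A3) = max(a, b) on (0.47, 0.08) = 0.47
  → value = 0.4700
Under Łukasiewicz:
  A3 ∨ A2 = min(1, a+b) on (0.08, 0.77) = 0.85
  A4 ∧ (A3 ∨ A2) = max(0, a+b−1) on (0.47, 0.85) = 0.32
  A4 ∧ A3 = max(0, a+b−1) on (0.47, 0.08) = 0.00
  (A4 ∧ (A3 ∨ A2)) ∨ (A4 ∧ A3) = min(1, a+b) on (0.32, 0.00) = 0.32
  → value = 0.3200
|0.4700 − 0.3200| = 0.150

0.150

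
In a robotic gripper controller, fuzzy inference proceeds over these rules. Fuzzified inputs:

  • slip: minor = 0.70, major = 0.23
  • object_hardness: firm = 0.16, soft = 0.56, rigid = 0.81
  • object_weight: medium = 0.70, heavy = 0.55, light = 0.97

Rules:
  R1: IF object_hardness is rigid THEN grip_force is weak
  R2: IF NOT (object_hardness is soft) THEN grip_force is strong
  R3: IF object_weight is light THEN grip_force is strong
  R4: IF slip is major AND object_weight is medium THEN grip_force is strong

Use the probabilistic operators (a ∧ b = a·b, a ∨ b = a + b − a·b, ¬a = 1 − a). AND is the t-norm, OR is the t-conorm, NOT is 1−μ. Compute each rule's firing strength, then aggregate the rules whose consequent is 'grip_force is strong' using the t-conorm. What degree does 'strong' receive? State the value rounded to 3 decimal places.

R1: rigid=0.81 → w = 0.8100
R2: ¬soft=1−0.56=0.44 → w = 0.4400
R3: light=0.97 → w = 0.9700
R4: major=0.23, medium=0.70; AND[a·b] → w = 0.1610
Rules with consequent 'strong': {R2, R3, R4} → strengths 0.4400, 0.9700, 0.1610
Aggregate via t-conorm [a + b − a·b]: 0.9859

0.986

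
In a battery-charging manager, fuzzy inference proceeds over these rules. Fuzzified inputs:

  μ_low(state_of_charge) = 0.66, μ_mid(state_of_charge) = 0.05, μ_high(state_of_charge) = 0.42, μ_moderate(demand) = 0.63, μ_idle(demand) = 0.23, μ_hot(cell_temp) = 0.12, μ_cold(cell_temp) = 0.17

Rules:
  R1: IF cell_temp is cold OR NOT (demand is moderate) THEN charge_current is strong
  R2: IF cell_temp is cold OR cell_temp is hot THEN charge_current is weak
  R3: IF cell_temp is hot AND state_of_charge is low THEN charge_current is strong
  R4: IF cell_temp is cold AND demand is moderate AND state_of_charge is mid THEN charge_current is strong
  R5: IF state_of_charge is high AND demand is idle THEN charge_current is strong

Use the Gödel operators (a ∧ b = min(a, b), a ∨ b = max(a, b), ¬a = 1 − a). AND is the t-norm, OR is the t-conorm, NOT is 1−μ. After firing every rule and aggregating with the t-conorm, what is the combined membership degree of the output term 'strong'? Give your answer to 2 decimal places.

R1: cold=0.17, ¬moderate=1−0.63=0.37; OR[max(a, b)] → w = 0.37
R2: cold=0.17, hot=0.12; OR[max(a, b)] → w = 0.17
R3: hot=0.12, low=0.66; AND[min(a, b)] → w = 0.12
R4: cold=0.17, moderate=0.63, mid=0.05; AND[min(a, b)] → w = 0.05
R5: high=0.42, idle=0.23; AND[min(a, b)] → w = 0.23
Rules with consequent 'strong': {R1, R3, R4, R5} → strengths 0.37, 0.12, 0.05, 0.23
Aggregate via t-conorm [max(a, b)]: 0.37

0.37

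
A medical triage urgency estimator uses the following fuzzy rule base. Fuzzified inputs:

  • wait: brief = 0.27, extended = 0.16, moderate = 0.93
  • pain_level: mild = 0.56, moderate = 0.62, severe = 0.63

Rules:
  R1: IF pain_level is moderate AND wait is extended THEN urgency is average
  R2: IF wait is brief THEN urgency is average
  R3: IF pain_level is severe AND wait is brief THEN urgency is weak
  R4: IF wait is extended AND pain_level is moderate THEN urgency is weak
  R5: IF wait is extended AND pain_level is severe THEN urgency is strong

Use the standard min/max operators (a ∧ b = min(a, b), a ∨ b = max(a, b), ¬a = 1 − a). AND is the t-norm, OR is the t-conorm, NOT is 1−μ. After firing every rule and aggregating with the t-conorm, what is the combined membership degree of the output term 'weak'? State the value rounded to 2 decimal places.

R1: moderate=0.62, extended=0.16; AND[min(a, b)] → w = 0.16
R2: brief=0.27 → w = 0.27
R3: severe=0.63, brief=0.27; AND[min(a, b)] → w = 0.27
R4: extended=0.16, moderate=0.62; AND[min(a, b)] → w = 0.16
R5: extended=0.16, severe=0.63; AND[min(a, b)] → w = 0.16
Rules with consequent 'weak': {R3, R4} → strengths 0.27, 0.16
Aggregate via t-conorm [max(a, b)]: 0.27

0.27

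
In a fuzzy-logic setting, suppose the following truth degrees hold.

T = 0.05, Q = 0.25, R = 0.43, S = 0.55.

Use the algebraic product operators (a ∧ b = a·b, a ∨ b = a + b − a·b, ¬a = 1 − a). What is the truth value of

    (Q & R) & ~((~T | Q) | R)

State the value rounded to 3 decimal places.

Q & R = a·b on (0.2500, 0.4300) = 0.1075
~T = 1 − 0.0500 = 0.9500
~T | Q = a + b − a·b on (0.9500, 0.2500) = 0.9625
(~T | Q) | R = a + b − a·b on (0.9625, 0.4300) = 0.9786
~((~T | Q) | R) = 1 − 0.9786 = 0.0214
(Q & R) & ~((~T | Q) | R) = a·b on (0.1075, 0.0214) = 0.0023

0.002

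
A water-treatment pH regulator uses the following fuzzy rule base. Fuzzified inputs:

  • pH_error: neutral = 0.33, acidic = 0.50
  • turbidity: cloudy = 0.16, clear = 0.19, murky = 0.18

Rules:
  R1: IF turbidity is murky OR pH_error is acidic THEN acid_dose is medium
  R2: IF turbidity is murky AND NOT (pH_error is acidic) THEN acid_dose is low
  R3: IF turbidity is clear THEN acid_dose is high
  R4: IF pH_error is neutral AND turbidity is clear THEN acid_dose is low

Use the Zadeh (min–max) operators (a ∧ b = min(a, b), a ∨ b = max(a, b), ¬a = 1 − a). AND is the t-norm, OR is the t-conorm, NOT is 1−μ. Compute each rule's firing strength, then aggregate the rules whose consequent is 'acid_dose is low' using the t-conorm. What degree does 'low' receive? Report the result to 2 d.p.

0.19

R1: murky=0.18, acidic=0.50; OR[max(a, b)] → w = 0.50
R2: murky=0.18, ¬acidic=1−0.50=0.50; AND[min(a, b)] → w = 0.18
R3: clear=0.19 → w = 0.19
R4: neutral=0.33, clear=0.19; AND[min(a, b)] → w = 0.19
Rules with consequent 'low': {R2, R4} → strengths 0.18, 0.19
Aggregate via t-conorm [max(a, b)]: 0.19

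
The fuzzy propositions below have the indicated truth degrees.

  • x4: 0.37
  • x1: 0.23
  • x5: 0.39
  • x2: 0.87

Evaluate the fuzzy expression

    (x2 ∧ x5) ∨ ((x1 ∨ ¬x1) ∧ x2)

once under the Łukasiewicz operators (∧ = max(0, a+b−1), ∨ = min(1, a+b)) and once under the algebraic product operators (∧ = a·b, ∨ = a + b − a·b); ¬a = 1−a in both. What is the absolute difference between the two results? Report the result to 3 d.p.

0.188

Under Łukasiewicz:
  x2 ∧ x5 = max(0, a+b−1) on (0.87, 0.39) = 0.26
  ¬x1 = 1 − 0.23 = 0.77
  x1 ∨ ¬x1 = min(1, a+b) on (0.23, 0.77) = 1.00
  (x1 ∨ ¬x1) ∧ x2 = max(0, a+b−1) on (1.00, 0.87) = 0.87
  (x2 ∧ x5) ∨ ((x1 ∨ ¬x1) ∧ x2) = min(1, a+b) on (0.26, 0.87) = 1.00
  → value = 1.0000
Under algebraic product:
  x2 ∧ x5 = a·b on (0.8700, 0.3900) = 0.3393
  ¬x1 = 1 − 0.2300 = 0.7700
  x1 ∨ ¬x1 = a + b − a·b on (0.2300, 0.7700) = 0.8229
  (x1 ∨ ¬x1) ∧ x2 = a·b on (0.8229, 0.8700) = 0.7159
  (x2 ∧ x5) ∨ ((x1 ∨ ¬x1) ∧ x2) = a + b − a·b on (0.3393, 0.7159) = 0.8123
  → value = 0.8123
|1.0000 − 0.8123| = 0.188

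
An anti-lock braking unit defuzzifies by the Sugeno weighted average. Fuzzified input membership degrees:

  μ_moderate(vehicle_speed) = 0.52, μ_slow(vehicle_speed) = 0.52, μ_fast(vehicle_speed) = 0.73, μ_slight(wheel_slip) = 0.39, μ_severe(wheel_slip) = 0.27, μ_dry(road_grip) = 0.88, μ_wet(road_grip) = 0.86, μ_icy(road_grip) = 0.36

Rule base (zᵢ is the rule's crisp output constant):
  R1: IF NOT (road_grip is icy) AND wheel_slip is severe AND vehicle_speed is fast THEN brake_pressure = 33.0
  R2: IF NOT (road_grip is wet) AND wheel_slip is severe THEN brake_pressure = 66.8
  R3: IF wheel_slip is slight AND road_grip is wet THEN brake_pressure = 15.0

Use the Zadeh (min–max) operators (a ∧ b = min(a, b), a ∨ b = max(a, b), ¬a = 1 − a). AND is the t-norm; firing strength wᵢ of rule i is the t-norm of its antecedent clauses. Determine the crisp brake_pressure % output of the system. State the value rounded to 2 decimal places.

30.14

R1 (z=33.0): ¬icy=1−0.36=0.64, severe=0.27, fast=0.73; AND[min(a, b)] → w = 0.27
R2 (z=66.8): ¬wet=1−0.86=0.14, severe=0.27; AND[min(a, b)] → w = 0.14
R3 (z=15.0): slight=0.39, wet=0.86; AND[min(a, b)] → w = 0.39
Weighted average = (0.27·33.0 + 0.14·66.8 + 0.39·15.0) / (0.27 + 0.14 + 0.39)
  = 24.1120 / 0.8000 = 30.14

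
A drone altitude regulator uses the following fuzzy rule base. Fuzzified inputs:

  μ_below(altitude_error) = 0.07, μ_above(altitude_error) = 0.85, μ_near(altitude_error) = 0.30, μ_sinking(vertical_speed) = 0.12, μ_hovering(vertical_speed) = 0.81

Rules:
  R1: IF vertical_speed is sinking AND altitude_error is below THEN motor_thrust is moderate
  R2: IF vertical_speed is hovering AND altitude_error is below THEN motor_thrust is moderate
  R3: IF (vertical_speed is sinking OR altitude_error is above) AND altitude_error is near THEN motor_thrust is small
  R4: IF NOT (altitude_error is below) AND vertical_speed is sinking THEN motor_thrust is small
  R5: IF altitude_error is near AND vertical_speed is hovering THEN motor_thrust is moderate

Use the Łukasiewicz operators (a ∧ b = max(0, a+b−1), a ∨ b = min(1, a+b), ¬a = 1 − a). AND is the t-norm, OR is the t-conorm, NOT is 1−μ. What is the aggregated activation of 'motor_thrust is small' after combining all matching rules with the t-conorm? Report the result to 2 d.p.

0.32

R1: sinking=0.12, below=0.07; AND[max(0, a+b−1)] → w = 0.00
R2: hovering=0.81, below=0.07; AND[max(0, a+b−1)] → w = 0.00
R3: (sinking=0.12 OR above=0.85) = 0.97; AND[max(0, a+b−1)] with near=0.30 → w = 0.27
R4: ¬below=1−0.07=0.93, sinking=0.12; AND[max(0, a+b−1)] → w = 0.05
R5: near=0.30, hovering=0.81; AND[max(0, a+b−1)] → w = 0.11
Rules with consequent 'small': {R3, R4} → strengths 0.27, 0.05
Aggregate via t-conorm [min(1, a+b)]: 0.32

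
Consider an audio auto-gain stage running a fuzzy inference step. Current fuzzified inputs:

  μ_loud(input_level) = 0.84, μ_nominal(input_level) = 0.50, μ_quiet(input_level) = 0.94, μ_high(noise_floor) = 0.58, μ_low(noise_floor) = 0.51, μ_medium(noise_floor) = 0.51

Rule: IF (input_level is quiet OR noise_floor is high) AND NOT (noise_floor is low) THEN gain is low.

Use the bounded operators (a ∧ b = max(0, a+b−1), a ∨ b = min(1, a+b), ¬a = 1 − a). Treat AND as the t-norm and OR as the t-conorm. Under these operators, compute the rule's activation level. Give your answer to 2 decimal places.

0.49

firing strength: (quiet=0.94 OR high=0.58) = 1.00; AND[max(0, a+b−1)] with ¬low=1−0.51=0.49 → w = 0.49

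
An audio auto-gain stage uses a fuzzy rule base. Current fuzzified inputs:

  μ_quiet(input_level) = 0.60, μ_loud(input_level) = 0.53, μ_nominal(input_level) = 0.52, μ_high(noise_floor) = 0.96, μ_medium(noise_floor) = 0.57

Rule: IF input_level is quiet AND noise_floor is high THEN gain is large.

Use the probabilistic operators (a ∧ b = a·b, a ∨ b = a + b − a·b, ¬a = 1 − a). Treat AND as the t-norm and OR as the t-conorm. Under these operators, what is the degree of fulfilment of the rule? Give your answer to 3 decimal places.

firing strength: quiet=0.60, high=0.96; AND[a·b] → w = 0.5760

0.576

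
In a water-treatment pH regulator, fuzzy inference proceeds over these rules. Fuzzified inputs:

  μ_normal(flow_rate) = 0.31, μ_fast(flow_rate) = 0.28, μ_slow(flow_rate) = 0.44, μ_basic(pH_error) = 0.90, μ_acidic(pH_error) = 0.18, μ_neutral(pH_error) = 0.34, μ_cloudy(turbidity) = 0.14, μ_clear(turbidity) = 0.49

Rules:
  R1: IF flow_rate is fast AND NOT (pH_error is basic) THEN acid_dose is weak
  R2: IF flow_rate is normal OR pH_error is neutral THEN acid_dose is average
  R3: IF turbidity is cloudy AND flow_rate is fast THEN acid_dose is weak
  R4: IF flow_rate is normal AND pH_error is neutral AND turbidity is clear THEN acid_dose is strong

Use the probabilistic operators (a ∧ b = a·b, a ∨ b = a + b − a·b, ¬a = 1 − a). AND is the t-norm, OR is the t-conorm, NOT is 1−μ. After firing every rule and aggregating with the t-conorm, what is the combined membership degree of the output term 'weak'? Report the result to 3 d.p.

R1: fast=0.28, ¬basic=1−0.90=0.10; AND[a·b] → w = 0.0280
R2: normal=0.31, neutral=0.34; OR[a + b − a·b] → w = 0.5446
R3: cloudy=0.14, fast=0.28; AND[a·b] → w = 0.0392
R4: normal=0.31, neutral=0.34, clear=0.49; AND[a·b] → w = 0.0516
Rules with consequent 'weak': {R1, R3} → strengths 0.0280, 0.0392
Aggregate via t-conorm [a + b − a·b]: 0.0661

0.066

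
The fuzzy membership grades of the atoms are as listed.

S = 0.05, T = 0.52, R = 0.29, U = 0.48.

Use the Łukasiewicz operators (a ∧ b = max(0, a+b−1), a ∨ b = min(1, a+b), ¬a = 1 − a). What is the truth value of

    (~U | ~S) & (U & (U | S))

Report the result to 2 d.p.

~U = 1 − 0.48 = 0.52
~S = 1 − 0.05 = 0.95
~U | ~S = min(1, a+b) on (0.52, 0.95) = 1.00
U | S = min(1, a+b) on (0.48, 0.05) = 0.53
U & (U | S) = max(0, a+b−1) on (0.48, 0.53) = 0.01
(~U | ~S) & (U & (U | S)) = max(0, a+b−1) on (1.00, 0.01) = 0.01

0.01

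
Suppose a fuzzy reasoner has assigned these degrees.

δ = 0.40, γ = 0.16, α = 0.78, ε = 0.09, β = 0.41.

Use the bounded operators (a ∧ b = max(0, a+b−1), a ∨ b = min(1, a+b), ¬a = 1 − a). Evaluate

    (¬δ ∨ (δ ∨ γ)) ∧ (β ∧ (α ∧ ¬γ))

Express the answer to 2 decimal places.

0.03

¬δ = 1 − 0.40 = 0.60
δ ∨ γ = min(1, a+b) on (0.40, 0.16) = 0.56
¬δ ∨ (δ ∨ γ) = min(1, a+b) on (0.60, 0.56) = 1.00
¬γ = 1 − 0.16 = 0.84
α ∧ ¬γ = max(0, a+b−1) on (0.78, 0.84) = 0.62
β ∧ (α ∧ ¬γ) = max(0, a+b−1) on (0.41, 0.62) = 0.03
(¬δ ∨ (δ ∨ γ)) ∧ (β ∧ (α ∧ ¬γ)) = max(0, a+b−1) on (1.00, 0.03) = 0.03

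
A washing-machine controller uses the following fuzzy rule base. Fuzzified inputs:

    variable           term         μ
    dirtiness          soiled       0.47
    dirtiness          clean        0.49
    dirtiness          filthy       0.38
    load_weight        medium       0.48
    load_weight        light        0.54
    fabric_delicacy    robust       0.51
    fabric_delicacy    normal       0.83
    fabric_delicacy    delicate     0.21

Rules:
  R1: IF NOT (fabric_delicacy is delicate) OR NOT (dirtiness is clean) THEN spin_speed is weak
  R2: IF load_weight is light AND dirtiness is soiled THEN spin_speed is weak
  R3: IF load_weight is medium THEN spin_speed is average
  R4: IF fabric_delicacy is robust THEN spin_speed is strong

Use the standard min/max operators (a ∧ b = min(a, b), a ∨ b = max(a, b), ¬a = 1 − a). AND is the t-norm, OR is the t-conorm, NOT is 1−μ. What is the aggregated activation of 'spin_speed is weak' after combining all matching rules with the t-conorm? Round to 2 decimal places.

R1: ¬delicate=1−0.21=0.79, ¬clean=1−0.49=0.51; OR[max(a, b)] → w = 0.79
R2: light=0.54, soiled=0.47; AND[min(a, b)] → w = 0.47
R3: medium=0.48 → w = 0.48
R4: robust=0.51 → w = 0.51
Rules with consequent 'weak': {R1, R2} → strengths 0.79, 0.47
Aggregate via t-conorm [max(a, b)]: 0.79

0.79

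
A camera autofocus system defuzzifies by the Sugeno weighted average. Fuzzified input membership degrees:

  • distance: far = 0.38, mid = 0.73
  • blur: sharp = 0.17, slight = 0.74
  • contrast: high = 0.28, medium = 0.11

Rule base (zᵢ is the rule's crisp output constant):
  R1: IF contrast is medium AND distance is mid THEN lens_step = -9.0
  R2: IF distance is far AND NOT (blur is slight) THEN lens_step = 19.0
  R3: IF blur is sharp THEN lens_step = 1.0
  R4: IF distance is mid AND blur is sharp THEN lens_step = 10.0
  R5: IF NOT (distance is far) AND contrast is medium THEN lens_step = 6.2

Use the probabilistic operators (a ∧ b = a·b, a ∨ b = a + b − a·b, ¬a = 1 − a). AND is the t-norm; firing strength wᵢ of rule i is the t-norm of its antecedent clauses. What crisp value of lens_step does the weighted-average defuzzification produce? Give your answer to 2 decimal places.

R1 (z=-9.0): medium=0.11, mid=0.73; AND[a·b] → w = 0.0803
R2 (z=19.0): far=0.38, ¬slight=1−0.74=0.26; AND[a·b] → w = 0.0988
R3 (z=1.0): sharp=0.17 → w = 0.1700
R4 (z=10.0): mid=0.73, sharp=0.17; AND[a·b] → w = 0.1241
R5 (z=6.2): ¬far=1−0.38=0.62, medium=0.11; AND[a·b] → w = 0.0682
Weighted average = (0.0803·-9.0 + 0.0988·19.0 + 0.1700·1.0 + 0.1241·10.0 + 0.0682·6.2) / (0.0803 + 0.0988 + 0.1700 + 0.1241 + 0.0682)
  = 2.9883 / 0.5414 = 5.52

5.52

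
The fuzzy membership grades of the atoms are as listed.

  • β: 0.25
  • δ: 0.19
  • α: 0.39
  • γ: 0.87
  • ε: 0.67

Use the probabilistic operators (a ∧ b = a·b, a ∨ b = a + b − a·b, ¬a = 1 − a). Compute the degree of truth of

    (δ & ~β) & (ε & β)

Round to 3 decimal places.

~β = 1 − 0.2500 = 0.7500
δ & ~β = a·b on (0.1900, 0.7500) = 0.1425
ε & β = a·b on (0.6700, 0.2500) = 0.1675
(δ & ~β) & (ε & β) = a·b on (0.1425, 0.1675) = 0.0239

0.024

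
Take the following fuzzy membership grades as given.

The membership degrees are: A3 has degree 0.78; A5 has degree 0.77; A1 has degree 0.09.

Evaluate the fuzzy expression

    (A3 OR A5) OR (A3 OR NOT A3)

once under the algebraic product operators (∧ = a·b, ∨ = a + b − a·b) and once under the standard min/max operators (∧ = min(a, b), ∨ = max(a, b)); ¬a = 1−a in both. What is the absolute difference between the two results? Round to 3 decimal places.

0.211

Under algebraic product:
  A3 OR A5 = a + b − a·b on (0.7800, 0.7700) = 0.9494
  NOT A3 = 1 − 0.7800 = 0.2200
  A3 OR NOT A3 = a + b − a·b on (0.7800, 0.2200) = 0.8284
  (A3 OR A5) OR (A3 OR NOT A3) = a + b − a·b on (0.9494, 0.8284) = 0.9913
  → value = 0.9913
Under standard min/max:
  A3 OR A5 = max(a, b) on (0.78, 0.77) = 0.78
  NOT A3 = 1 − 0.78 = 0.22
  A3 OR NOT A3 = max(a, b) on (0.78, 0.22) = 0.78
  (A3 OR A5) OR (A3 OR NOT A3) = max(a, b) on (0.78, 0.78) = 0.78
  → value = 0.7800
|0.9913 − 0.7800| = 0.211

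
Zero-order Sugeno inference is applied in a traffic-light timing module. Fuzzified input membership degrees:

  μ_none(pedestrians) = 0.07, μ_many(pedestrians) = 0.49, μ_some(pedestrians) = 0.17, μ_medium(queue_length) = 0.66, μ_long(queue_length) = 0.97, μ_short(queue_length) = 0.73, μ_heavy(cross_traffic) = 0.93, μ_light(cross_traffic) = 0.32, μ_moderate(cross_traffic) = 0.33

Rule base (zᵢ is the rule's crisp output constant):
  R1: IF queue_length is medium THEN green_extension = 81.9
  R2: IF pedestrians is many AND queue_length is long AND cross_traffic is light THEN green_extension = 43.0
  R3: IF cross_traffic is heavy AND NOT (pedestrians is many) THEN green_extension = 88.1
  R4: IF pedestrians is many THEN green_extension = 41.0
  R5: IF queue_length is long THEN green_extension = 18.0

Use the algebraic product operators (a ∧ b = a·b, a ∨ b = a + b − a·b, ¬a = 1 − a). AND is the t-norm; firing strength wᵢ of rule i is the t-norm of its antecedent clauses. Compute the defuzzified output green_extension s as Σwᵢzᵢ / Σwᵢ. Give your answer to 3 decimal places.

R1 (z=81.9): medium=0.66 → w = 0.6600
R2 (z=43.0): many=0.49, long=0.97, light=0.32; AND[a·b] → w = 0.1521
R3 (z=88.1): heavy=0.93, ¬many=1−0.49=0.51; AND[a·b] → w = 0.4743
R4 (z=41.0): many=0.49 → w = 0.4900
R5 (z=18.0): long=0.97 → w = 0.9700
Weighted average = (0.6600·81.9 + 0.1521·43.0 + 0.4743·88.1 + 0.4900·41.0 + 0.9700·18.0) / (0.6600 + 0.1521 + 0.4743 + 0.4900 + 0.9700)
  = 139.9300 / 2.7464 = 50.950

50.950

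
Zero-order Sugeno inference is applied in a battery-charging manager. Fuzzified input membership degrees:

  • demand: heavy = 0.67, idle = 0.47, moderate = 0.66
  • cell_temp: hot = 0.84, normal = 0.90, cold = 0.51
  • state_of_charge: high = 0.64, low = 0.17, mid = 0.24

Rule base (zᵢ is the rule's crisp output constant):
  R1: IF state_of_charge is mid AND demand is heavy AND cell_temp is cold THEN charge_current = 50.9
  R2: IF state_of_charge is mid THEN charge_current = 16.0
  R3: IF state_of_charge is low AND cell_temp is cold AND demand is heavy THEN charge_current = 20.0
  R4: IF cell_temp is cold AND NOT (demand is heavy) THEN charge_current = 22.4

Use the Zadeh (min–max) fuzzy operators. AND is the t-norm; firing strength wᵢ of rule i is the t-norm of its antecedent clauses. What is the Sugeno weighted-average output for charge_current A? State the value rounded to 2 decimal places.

27.40

R1 (z=50.9): mid=0.24, heavy=0.67, cold=0.51; AND[min(a, b)] → w = 0.24
R2 (z=16.0): mid=0.24 → w = 0.24
R3 (z=20.0): low=0.17, cold=0.51, heavy=0.67; AND[min(a, b)] → w = 0.17
R4 (z=22.4): cold=0.51, ¬heavy=1−0.67=0.33; AND[min(a, b)] → w = 0.33
Weighted average = (0.24·50.9 + 0.24·16.0 + 0.17·20.0 + 0.33·22.4) / (0.24 + 0.24 + 0.17 + 0.33)
  = 26.8480 / 0.9800 = 27.40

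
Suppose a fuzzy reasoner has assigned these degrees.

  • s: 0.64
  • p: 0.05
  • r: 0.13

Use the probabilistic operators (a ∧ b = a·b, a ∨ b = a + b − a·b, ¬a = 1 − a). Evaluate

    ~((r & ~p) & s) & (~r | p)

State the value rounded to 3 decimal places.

~p = 1 − 0.0500 = 0.9500
r & ~p = a·b on (0.1300, 0.9500) = 0.1235
(r & ~p) & s = a·b on (0.1235, 0.6400) = 0.0790
~((r & ~p) & s) = 1 − 0.0790 = 0.9210
~r = 1 − 0.1300 = 0.8700
~r | p = a + b − a·b on (0.8700, 0.0500) = 0.8765
~((r & ~p) & s) & (~r | p) = a·b on (0.9210, 0.8765) = 0.8072

0.807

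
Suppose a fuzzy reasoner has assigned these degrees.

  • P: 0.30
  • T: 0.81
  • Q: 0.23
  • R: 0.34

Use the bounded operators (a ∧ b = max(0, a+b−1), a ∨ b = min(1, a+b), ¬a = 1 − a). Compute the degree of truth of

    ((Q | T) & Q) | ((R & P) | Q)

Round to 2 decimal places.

Q | T = min(1, a+b) on (0.23, 0.81) = 1.00
(Q | T) & Q = max(0, a+b−1) on (1.00, 0.23) = 0.23
R & P = max(0, a+b−1) on (0.34, 0.30) = 0.00
(R & P) | Q = min(1, a+b) on (0.00, 0.23) = 0.23
((Q | T) & Q) | ((R & P) | Q) = min(1, a+b) on (0.23, 0.23) = 0.46

0.46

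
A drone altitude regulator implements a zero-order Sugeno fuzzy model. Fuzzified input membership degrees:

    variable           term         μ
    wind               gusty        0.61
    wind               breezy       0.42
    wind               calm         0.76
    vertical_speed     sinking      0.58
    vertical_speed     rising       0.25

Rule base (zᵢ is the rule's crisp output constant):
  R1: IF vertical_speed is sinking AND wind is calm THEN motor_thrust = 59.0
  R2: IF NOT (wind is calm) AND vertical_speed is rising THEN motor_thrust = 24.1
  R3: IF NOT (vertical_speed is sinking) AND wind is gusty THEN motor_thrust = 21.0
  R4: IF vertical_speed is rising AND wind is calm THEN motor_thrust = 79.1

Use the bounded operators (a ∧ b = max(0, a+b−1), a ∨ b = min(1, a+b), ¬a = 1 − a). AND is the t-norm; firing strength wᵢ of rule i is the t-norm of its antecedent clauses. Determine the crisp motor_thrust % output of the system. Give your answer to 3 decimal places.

R1 (z=59.0): sinking=0.58, calm=0.76; AND[max(0, a+b−1)] → w = 0.34
R2 (z=24.1): ¬calm=1−0.76=0.24, rising=0.25; AND[max(0, a+b−1)] → w = 0.00
R3 (z=21.0): ¬sinking=1−0.58=0.42, gusty=0.61; AND[max(0, a+b−1)] → w = 0.03
R4 (z=79.1): rising=0.25, calm=0.76; AND[max(0, a+b−1)] → w = 0.01
Weighted average = (0.34·59.0 + 0.00·24.1 + 0.03·21.0 + 0.01·79.1) / (0.34 + 0.00 + 0.03 + 0.01)
  = 21.4810 / 0.3800 = 56.529

56.529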